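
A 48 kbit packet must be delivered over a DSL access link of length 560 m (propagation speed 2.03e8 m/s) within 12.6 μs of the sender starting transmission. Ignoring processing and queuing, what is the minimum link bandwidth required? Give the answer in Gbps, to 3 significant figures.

4.88 Gbps

Propagation delay = 560 / 2.03e+08 = 2.75862 μs.
Transmission budget = 12.6 − 2.75862 = 9.84138 μs.
R ≥ L / t_tx = 48000 bits / 9.84138e-06 s = 4.88 Gbps.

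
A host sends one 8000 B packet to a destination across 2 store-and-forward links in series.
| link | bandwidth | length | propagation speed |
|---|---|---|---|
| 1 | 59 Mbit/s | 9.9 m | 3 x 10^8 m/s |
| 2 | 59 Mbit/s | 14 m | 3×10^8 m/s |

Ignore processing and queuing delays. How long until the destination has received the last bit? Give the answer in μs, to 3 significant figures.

L = 8000 × 8 = 64000 bits.
Transmission delay per hop = L/R = 64000/59000000 = 1084.75 μs; 2 hops → 2169.49 μs.
Propagation delays (d/s per hop): 0.033, 0.0466667 μs; sum = 0.0796667 μs.
End-to-end = 2170 μs.

2170 μs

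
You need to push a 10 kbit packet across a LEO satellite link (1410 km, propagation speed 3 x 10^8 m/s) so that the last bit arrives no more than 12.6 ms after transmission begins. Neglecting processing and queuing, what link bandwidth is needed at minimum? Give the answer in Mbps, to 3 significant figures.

Propagation delay = 1410000 / 300000000 = 4.7 ms.
Transmission budget = 12.6 − 4.7 = 7.9 ms.
R ≥ L / t_tx = 10000 bits / 0.0079 s = 1.27 Mbps.

1.27 Mbps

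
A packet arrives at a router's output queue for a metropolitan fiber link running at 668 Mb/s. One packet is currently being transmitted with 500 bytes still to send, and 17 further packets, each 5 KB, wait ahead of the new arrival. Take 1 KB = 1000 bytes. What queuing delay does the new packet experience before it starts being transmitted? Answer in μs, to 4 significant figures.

Each queued packet: L/R = 40000/668000000 = 59.8802 μs.
17 queued → 1017.96 μs.
Plus remaining 4000 bits of current packet: 5.98802 μs.
Queuing delay = 1024 μs.

1024 μs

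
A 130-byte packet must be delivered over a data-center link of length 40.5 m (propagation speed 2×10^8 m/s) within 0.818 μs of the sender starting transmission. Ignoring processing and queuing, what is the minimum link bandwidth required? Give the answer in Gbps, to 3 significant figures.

1.69 Gbps

L = 1040 bits.
Propagation delay = 40.5 / 200000000 = 0.2025 μs.
Transmission budget = 0.818 − 0.2025 = 0.6155 μs.
R ≥ L / t_tx = 1040 bits / 6.155e-07 s = 1.69 Gbps.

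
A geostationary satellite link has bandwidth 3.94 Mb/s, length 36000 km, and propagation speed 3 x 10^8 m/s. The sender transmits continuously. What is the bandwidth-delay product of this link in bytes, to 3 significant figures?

Propagation delay = 36000000 / 300000000 = 0.12 s.
BDP = R × t_prop = 3940000 × 0.12 = 472800 bits.
In bytes: 472800/8 = 59100 bytes.

59100 bytes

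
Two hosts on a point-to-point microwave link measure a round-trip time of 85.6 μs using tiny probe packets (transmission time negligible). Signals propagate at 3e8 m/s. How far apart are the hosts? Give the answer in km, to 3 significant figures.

One-way propagation = RTT/2 = 42.8 μs.
d = s × t = 300000000 × 4.28e-05 = 12.8 km.

12.8 km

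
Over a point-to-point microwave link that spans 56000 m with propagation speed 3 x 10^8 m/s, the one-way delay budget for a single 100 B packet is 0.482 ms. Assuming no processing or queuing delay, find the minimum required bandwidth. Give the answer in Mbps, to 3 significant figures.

L = 800 bits.
Propagation delay = 56000 / 300000000 = 0.186667 ms.
Transmission budget = 0.482 − 0.186667 = 0.295333 ms.
R ≥ L / t_tx = 800 bits / 0.000295333 s = 2.71 Mbps.

2.71 Mbps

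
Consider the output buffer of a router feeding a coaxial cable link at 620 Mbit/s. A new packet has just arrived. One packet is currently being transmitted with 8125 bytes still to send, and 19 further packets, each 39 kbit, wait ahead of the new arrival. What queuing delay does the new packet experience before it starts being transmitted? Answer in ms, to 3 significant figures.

Each queued packet: L/R = 39000/620000000 = 0.0629032 ms.
19 queued → 1.19516 ms.
Plus remaining 65000 bits of current packet: 0.104839 ms.
Queuing delay = 1.30 ms.

1.30 ms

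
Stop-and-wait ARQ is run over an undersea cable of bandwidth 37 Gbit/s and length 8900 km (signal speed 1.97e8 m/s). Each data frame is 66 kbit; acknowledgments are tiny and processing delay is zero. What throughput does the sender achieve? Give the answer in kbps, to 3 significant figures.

t_tx = L/R = 66000/37000000000 = 1.78378e-06 s.
t_prop = 8900000/197000000 = 0.0451777 s; RTT = 0.0903553 s.
Cycle = t_tx + RTT = 0.0903571 s.
Throughput = L / cycle = 66000 / 0.0903571 = 730 kbps.

730 kbps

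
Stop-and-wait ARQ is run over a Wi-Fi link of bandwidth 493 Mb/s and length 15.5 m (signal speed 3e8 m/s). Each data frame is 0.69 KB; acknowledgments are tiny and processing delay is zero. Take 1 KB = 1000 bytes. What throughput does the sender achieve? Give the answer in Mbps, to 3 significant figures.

t_tx = L/R = 5520/493000000 = 1.11968e-05 s.
t_prop = 15.5/300000000 = 5.16667e-08 s; RTT = 1.03333e-07 s.
Cycle = t_tx + RTT = 1.13001e-05 s.
Throughput = L / cycle = 5520 / 1.13001e-05 = 488 Mbps.

488 Mbps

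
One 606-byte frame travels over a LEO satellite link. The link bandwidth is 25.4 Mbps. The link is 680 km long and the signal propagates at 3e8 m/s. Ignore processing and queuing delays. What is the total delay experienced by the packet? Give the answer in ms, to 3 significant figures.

L = 606 × 8 = 4848 bits.
Transmission delay = L/R = 4848 / 25400000 = 0.190866 ms.
Propagation delay = d/s = 680000 m / 300000000 m/s = 2.26667 ms.
Total = 2.46 ms.

2.46 ms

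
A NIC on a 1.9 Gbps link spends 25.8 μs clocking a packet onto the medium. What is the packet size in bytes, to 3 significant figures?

L = R × t_tx = 1900000000 b/s × 2.58e-05 s = 49020 bits.
In bytes: 49020 / 8 = 6130 bytes.

6130 bytes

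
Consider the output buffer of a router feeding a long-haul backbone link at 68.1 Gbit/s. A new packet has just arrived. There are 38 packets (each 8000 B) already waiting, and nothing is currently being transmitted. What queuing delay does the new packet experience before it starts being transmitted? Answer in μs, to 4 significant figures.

35.71 μs

Each queued packet: L/R = 64000/6.81e+10 = 0.939794 μs.
38 queued → 35.7122 μs.
Queuing delay = 35.71 μs.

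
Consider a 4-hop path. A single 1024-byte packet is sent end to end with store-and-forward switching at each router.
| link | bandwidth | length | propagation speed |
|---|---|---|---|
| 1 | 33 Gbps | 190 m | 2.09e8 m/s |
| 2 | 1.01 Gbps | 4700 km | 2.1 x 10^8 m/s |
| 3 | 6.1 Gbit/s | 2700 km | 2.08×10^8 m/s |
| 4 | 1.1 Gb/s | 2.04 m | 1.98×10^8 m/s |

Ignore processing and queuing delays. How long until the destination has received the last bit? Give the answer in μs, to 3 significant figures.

L = 1024 × 8 = 8192 bits.
Transmission delays (L/R per hop): 0.248242, 8.11089, 1.34295, 7.44727 μs; sum = 17.1494 μs.
Propagation delays (d/s per hop): 0.909091, 22381, 12980.8, 0.010303 μs; sum = 35362.6 μs.
End-to-end = 35400 μs.

35400 μs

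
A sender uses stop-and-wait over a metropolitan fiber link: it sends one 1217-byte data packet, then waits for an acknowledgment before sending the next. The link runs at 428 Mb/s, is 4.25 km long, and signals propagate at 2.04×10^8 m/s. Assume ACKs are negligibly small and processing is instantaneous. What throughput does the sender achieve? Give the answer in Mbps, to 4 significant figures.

t_tx = L/R = 9736/428000000 = 2.27477e-05 s.
t_prop = 4250/204000000 = 2.08333e-05 s; RTT = 4.16667e-05 s.
Cycle = t_tx + RTT = 6.44143e-05 s.
Throughput = L / cycle = 9736 / 6.44143e-05 = 151.1 Mbps.

151.1 Mbps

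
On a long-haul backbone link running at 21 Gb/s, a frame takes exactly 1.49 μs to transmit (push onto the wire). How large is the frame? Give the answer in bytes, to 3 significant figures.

L = R × t_tx = 21000000000 b/s × 1.49e-06 s = 31290 bits.
In bytes: 31290 / 8 = 3910 bytes.

3910 bytes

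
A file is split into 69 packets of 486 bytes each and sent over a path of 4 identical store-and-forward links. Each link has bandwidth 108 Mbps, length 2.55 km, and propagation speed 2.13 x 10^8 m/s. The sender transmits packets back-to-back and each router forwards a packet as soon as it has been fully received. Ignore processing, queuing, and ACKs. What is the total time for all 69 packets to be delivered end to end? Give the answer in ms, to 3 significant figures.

Per-hop transmission t_tx = L/R = 3888/108000000 = 0.036 ms.
Per-hop propagation t_prop = 2550/213000000 = 0.0119718 ms.
Pipeline fill: first packet needs 4·t_tx to clear all hops; remaining 68 packets each add one t_tx.
Total = (4+69-1)·t_tx + 4·t_prop = 72·0.036 + 4·0.0119718 = 2.64 ms.

2.64 ms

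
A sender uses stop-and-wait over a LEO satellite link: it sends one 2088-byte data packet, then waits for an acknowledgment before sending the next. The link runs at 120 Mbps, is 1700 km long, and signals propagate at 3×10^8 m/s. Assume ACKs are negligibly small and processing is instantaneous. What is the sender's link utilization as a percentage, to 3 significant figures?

t_tx = L/R = 16704/120000000 = 0.0001392 s.
t_prop = 1700000/300000000 = 0.00566667 s; RTT = 0.0113333 s.
Cycle = t_tx + RTT = 0.0114725 s.
Utilization = t_tx / cycle = 0.0001392/0.0114725 = 1.21 %.

1.21 %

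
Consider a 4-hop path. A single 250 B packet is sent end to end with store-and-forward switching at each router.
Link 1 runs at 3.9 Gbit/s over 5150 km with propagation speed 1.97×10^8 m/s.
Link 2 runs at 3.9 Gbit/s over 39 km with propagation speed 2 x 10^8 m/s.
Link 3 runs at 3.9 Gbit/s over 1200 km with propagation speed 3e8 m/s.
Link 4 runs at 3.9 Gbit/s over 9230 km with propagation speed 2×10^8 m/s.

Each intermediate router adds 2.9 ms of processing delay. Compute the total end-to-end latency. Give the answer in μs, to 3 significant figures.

85200 μs

L = 250 × 8 = 2000 bits.
Transmission delay per hop = L/R = 2000/3900000000 = 0.512821 μs; 4 hops → 2.05128 μs.
Propagation delays (d/s per hop): 26142.1, 195, 4000, 46150 μs; sum = 76487.1 μs.
Processing at 3 router(s): 3 × 2.9 ms = 8700 μs.
End-to-end = 85200 μs.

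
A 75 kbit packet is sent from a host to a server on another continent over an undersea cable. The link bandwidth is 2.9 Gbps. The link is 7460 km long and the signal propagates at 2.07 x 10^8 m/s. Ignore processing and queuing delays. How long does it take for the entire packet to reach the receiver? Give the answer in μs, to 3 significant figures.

36100 μs

L = 75000 bits.
Transmission delay = L/R = 75000 / 2900000000 = 25.8621 μs.
Propagation delay = d/s = 7460000 m / 2.07e+08 m/s = 36038.6 μs.
Total = 36100 μs.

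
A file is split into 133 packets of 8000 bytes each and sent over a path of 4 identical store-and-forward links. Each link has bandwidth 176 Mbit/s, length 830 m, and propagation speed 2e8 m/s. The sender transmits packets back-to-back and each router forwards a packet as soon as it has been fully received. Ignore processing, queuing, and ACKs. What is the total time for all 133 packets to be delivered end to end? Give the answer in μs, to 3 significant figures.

49500 μs

Per-hop transmission t_tx = L/R = 64000/176000000 = 363.636 μs.
Per-hop propagation t_prop = 830/200000000 = 4.15 μs.
Pipeline fill: first packet needs 4·t_tx to clear all hops; remaining 132 packets each add one t_tx.
Total = (4+133-1)·t_tx + 4·t_prop = 136·363.636 + 4·4.15 = 49500 μs.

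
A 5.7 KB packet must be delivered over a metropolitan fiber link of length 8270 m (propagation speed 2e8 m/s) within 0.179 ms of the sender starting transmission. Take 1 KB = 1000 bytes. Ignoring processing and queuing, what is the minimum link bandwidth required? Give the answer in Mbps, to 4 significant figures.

L = 45600 bits.
Propagation delay = 8270 / 200000000 = 0.04135 ms.
Transmission budget = 0.179 − 0.04135 = 0.13765 ms.
R ≥ L / t_tx = 45600 bits / 0.00013765 s = 331.3 Mbps.

331.3 Mbps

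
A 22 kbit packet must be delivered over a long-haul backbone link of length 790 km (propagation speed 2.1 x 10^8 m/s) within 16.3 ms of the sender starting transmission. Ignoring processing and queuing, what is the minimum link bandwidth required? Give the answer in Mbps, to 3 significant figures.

1.75 Mbps

Propagation delay = 790000 / 210000000 = 3.7619 ms.
Transmission budget = 16.3 − 3.7619 = 12.5381 ms.
R ≥ L / t_tx = 22000 bits / 0.0125381 s = 1.75 Mbps.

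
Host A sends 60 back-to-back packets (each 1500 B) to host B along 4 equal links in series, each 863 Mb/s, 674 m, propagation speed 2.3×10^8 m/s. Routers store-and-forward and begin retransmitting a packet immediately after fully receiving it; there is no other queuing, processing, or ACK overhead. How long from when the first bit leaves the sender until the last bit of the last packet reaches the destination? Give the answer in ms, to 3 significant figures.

0.888 ms

Per-hop transmission t_tx = L/R = 12000/863000000 = 0.013905 ms.
Per-hop propagation t_prop = 674/2.3e+08 = 0.00293043 ms.
Pipeline fill: first packet needs 4·t_tx to clear all hops; remaining 59 packets each add one t_tx.
Total = (4+60-1)·t_tx + 4·t_prop = 63·0.013905 + 4·0.00293043 = 0.888 ms.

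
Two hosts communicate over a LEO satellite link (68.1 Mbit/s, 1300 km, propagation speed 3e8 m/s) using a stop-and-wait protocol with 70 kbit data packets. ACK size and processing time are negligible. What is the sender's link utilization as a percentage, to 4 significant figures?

t_tx = L/R = 70000/68100000 = 0.0010279 s.
t_prop = 1300000/300000000 = 0.00433333 s; RTT = 0.00866667 s.
Cycle = t_tx + RTT = 0.00969457 s.
Utilization = t_tx / cycle = 0.0010279/0.00969457 = 10.60 %.

10.60 %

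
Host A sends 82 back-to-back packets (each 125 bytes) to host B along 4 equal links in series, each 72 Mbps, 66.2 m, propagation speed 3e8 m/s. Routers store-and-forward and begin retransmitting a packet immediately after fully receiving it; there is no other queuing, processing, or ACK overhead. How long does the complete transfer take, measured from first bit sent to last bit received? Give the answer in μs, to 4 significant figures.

Per-hop transmission t_tx = L/R = 1000/72000000 = 13.8889 μs.
Per-hop propagation t_prop = 66.2/300000000 = 0.220667 μs.
Pipeline fill: first packet needs 4·t_tx to clear all hops; remaining 81 packets each add one t_tx.
Total = (4+82-1)·t_tx + 4·t_prop = 85·13.8889 + 4·0.220667 = 1181 μs.

1181 μs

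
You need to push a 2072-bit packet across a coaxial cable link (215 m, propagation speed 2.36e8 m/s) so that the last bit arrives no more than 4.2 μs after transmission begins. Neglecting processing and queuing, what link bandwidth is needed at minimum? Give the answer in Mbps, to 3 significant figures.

630 Mbps

Propagation delay = 215 / 236000000 = 0.911017 μs.
Transmission budget = 4.2 − 0.911017 = 3.28898 μs.
R ≥ L / t_tx = 2072 bits / 3.28898e-06 s = 630 Mbps.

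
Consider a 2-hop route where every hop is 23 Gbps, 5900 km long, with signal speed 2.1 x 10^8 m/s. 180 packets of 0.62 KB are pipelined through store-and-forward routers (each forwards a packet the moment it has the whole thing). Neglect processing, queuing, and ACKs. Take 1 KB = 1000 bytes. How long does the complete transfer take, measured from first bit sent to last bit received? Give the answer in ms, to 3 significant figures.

Per-hop transmission t_tx = L/R = 4960/23000000000 = 0.000215652 ms.
Per-hop propagation t_prop = 5900000/210000000 = 28.0952 ms.
Pipeline fill: first packet needs 2·t_tx to clear all hops; remaining 179 packets each add one t_tx.
Total = (2+180-1)·t_tx + 2·t_prop = 181·0.000215652 + 2·28.0952 = 56.2 ms.

56.2 ms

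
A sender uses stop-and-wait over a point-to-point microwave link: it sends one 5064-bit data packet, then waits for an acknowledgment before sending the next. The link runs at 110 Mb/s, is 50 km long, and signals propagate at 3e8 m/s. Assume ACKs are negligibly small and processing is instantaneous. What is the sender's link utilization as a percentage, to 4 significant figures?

t_tx = L/R = 5064/110000000 = 4.60364e-05 s.
t_prop = 50000/300000000 = 0.000166667 s; RTT = 0.000333333 s.
Cycle = t_tx + RTT = 0.00037937 s.
Utilization = t_tx / cycle = 4.60364e-05/0.00037937 = 12.13 %.

12.13 %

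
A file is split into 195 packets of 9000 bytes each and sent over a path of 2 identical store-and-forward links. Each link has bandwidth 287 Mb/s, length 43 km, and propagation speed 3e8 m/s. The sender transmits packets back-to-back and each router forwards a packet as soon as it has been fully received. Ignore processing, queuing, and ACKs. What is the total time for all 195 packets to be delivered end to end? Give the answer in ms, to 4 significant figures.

Per-hop transmission t_tx = L/R = 72000/287000000 = 0.250871 ms.
Per-hop propagation t_prop = 43000/300000000 = 0.143333 ms.
Pipeline fill: first packet needs 2·t_tx to clear all hops; remaining 194 packets each add one t_tx.
Total = (2+195-1)·t_tx + 2·t_prop = 196·0.250871 + 2·0.143333 = 49.46 ms.

49.46 ms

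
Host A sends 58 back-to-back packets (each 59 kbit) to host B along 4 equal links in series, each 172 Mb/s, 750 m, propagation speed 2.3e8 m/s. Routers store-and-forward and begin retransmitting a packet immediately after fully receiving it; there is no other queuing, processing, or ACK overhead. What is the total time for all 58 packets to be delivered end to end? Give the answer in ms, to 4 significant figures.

Per-hop transmission t_tx = L/R = 59000/172000000 = 0.343023 ms.
Per-hop propagation t_prop = 750/2.3e+08 = 0.00326087 ms.
Pipeline fill: first packet needs 4·t_tx to clear all hops; remaining 57 packets each add one t_tx.
Total = (4+58-1)·t_tx + 4·t_prop = 61·0.343023 + 4·0.00326087 = 20.94 ms.

20.94 ms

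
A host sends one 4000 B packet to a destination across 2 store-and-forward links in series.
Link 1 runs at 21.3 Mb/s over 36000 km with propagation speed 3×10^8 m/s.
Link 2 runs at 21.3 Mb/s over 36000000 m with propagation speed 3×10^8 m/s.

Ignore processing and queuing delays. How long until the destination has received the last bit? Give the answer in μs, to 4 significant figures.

243000 μs

L = 4000 × 8 = 32000 bits.
Transmission delay per hop = L/R = 32000/21300000 = 1502.35 μs; 2 hops → 3004.69 μs.
Propagation delays (d/s per hop): 120000, 120000 μs; sum = 240000 μs.
End-to-end = 243000 μs.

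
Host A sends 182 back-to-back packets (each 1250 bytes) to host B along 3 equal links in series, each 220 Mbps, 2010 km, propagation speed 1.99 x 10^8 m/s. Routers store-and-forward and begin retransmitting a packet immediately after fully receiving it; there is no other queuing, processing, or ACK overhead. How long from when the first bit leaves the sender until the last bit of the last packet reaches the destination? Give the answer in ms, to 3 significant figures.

38.7 ms

Per-hop transmission t_tx = L/R = 10000/220000000 = 0.0454545 ms.
Per-hop propagation t_prop = 2010000/199000000 = 10.1005 ms.
Pipeline fill: first packet needs 3·t_tx to clear all hops; remaining 181 packets each add one t_tx.
Total = (3+182-1)·t_tx + 3·t_prop = 184·0.0454545 + 3·10.1005 = 38.7 ms.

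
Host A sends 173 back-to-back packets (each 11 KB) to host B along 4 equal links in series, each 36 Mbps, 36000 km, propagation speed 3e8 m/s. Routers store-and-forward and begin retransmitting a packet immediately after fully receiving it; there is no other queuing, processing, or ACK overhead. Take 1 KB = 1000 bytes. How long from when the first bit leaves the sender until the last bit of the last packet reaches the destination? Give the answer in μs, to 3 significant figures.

Per-hop transmission t_tx = L/R = 88000/36000000 = 2444.44 μs.
Per-hop propagation t_prop = 36000000/300000000 = 120000 μs.
Pipeline fill: first packet needs 4·t_tx to clear all hops; remaining 172 packets each add one t_tx.
Total = (4+173-1)·t_tx + 4·t_prop = 176·2444.44 + 4·120000 = 910000 μs.

910000 μs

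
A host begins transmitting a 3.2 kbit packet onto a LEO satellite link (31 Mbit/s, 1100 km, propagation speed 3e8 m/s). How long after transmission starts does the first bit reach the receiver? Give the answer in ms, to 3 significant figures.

3.67 ms

First bit experiences only propagation delay: d/s = 1100000/300000000 = 3.67 ms.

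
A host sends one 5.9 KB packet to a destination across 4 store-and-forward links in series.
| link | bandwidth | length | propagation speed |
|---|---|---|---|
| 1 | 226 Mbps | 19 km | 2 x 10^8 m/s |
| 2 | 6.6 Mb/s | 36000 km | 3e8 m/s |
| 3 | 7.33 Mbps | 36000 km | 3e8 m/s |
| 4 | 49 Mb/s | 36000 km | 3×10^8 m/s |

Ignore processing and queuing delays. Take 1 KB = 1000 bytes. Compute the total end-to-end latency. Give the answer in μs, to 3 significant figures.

375000 μs

L = 47200 bits.
Transmission delays (L/R per hop): 208.85, 7151.52, 6439.29, 963.265 μs; sum = 14762.9 μs.
Propagation delays (d/s per hop): 95, 120000, 120000, 120000 μs; sum = 360095 μs.
End-to-end = 375000 μs.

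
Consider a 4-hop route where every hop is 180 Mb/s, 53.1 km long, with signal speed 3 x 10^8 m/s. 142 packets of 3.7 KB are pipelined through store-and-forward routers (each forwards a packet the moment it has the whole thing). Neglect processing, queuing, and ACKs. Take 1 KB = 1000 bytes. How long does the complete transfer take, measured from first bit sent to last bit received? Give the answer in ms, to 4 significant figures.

Per-hop transmission t_tx = L/R = 29600/180000000 = 0.164444 ms.
Per-hop propagation t_prop = 53100/300000000 = 0.177 ms.
Pipeline fill: first packet needs 4·t_tx to clear all hops; remaining 141 packets each add one t_tx.
Total = (4+142-1)·t_tx + 4·t_prop = 145·0.164444 + 4·0.177 = 24.55 ms.

24.55 ms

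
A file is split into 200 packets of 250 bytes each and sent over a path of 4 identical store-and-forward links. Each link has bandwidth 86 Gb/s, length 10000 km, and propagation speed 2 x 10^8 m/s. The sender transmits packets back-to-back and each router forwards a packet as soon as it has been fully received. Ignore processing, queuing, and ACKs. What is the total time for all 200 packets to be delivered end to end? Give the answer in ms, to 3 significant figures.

200 ms

Per-hop transmission t_tx = L/R = 2000/86000000000 = 2.32558e-05 ms.
Per-hop propagation t_prop = 10000000/200000000 = 50 ms.
Pipeline fill: first packet needs 4·t_tx to clear all hops; remaining 199 packets each add one t_tx.
Total = (4+200-1)·t_tx + 4·t_prop = 203·2.32558e-05 + 4·50 = 200 ms.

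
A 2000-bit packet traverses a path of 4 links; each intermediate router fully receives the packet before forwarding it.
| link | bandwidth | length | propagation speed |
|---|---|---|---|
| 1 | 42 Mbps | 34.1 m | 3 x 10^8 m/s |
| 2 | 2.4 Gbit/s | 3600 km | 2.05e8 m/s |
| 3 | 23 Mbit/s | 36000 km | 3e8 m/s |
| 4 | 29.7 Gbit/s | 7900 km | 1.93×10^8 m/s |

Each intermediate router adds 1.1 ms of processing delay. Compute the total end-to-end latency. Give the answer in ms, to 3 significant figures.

Transmission delays (L/R per hop): 0.047619, 0.000833333, 0.0869565, 6.73401e-05 ms; sum = 0.135476 ms.
Propagation delays (d/s per hop): 0.000113667, 17.561, 120, 40.9326 ms; sum = 178.494 ms.
Processing at 3 router(s): 3 × 1.1 ms = 3.3 ms.
End-to-end = 182 ms.

182 ms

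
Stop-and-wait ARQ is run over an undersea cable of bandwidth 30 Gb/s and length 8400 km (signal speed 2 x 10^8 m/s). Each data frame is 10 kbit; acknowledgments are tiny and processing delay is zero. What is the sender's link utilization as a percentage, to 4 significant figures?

t_tx = L/R = 10000/30000000000 = 3.33333e-07 s.
t_prop = 8400000/200000000 = 0.042 s; RTT = 0.084 s.
Cycle = t_tx + RTT = 0.0840003 s.
Utilization = t_tx / cycle = 3.33333e-07/0.0840003 = 0.0003968 %.

0.0003968 %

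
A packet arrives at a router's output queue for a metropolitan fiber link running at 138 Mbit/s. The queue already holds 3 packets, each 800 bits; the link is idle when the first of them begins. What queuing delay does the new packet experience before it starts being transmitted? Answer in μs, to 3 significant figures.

17.4 μs

Each queued packet: L/R = 800/138000000 = 5.7971 μs.
3 queued → 17.3913 μs.
Queuing delay = 17.4 μs.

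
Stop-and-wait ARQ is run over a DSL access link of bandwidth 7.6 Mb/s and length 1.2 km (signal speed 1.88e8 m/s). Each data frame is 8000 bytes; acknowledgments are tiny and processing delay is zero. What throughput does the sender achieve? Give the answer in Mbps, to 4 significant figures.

7.588 Mbps

t_tx = L/R = 64000/7600000 = 0.00842105 s.
t_prop = 1200/188000000 = 6.38298e-06 s; RTT = 1.2766e-05 s.
Cycle = t_tx + RTT = 0.00843382 s.
Throughput = L / cycle = 64000 / 0.00843382 = 7.588 Mbps.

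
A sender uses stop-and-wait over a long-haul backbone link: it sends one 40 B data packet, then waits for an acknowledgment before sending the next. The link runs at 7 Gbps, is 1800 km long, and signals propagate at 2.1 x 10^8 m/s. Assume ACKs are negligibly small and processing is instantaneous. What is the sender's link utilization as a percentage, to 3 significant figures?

0.000267 %

t_tx = L/R = 320/7000000000 = 4.57143e-08 s.
t_prop = 1800000/210000000 = 0.00857143 s; RTT = 0.0171429 s.
Cycle = t_tx + RTT = 0.0171429 s.
Utilization = t_tx / cycle = 4.57143e-08/0.0171429 = 0.000267 %.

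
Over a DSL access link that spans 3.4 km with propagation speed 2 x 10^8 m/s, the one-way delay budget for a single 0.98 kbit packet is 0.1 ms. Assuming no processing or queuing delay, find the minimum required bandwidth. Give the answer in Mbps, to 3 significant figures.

11.8 Mbps

Propagation delay = 3400 / 200000000 = 0.017 ms.
Transmission budget = 0.1 − 0.017 = 0.083 ms.
R ≥ L / t_tx = 980 bits / 8.3e-05 s = 11.8 Mbps.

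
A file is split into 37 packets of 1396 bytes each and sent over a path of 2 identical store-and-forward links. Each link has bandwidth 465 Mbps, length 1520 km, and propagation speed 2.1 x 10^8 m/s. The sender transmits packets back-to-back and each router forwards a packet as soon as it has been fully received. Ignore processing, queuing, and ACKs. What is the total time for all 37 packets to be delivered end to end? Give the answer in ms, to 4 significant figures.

Per-hop transmission t_tx = L/R = 11168/465000000 = 0.0240172 ms.
Per-hop propagation t_prop = 1520000/210000000 = 7.2381 ms.
Pipeline fill: first packet needs 2·t_tx to clear all hops; remaining 36 packets each add one t_tx.
Total = (2+37-1)·t_tx + 2·t_prop = 38·0.0240172 + 2·7.2381 = 15.39 ms.

15.39 ms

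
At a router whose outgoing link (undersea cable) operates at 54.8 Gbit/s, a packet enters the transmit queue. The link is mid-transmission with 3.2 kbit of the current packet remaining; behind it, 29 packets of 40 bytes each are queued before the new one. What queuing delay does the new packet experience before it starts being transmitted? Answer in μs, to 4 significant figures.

Each queued packet: L/R = 320/54800000000 = 0.00583942 μs.
29 queued → 0.169343 μs.
Plus remaining 3200 bits of current packet: 0.0583942 μs.
Queuing delay = 0.2277 μs.

0.2277 μs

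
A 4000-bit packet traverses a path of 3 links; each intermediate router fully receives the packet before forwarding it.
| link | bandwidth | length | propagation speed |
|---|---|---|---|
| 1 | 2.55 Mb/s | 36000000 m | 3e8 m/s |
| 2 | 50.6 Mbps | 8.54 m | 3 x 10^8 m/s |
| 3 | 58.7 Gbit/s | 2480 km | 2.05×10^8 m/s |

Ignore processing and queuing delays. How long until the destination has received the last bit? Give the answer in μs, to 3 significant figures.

134000 μs

Transmission delays (L/R per hop): 1568.63, 79.0514, 0.0681431 μs; sum = 1647.75 μs.
Propagation delays (d/s per hop): 120000, 0.0284667, 12097.6 μs; sum = 132098 μs.
End-to-end = 134000 μs.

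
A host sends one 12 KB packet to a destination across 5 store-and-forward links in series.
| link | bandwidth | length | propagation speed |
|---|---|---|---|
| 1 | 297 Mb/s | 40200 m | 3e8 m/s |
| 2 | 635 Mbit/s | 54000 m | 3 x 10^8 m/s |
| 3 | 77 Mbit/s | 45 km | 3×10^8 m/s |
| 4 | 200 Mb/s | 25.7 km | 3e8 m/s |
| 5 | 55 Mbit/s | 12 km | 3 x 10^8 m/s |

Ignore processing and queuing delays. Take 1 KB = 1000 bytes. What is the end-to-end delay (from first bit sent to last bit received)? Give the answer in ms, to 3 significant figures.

4.54 ms

L = 96000 bits.
Transmission delays (L/R per hop): 0.323232, 0.151181, 1.24675, 0.48, 1.74545 ms; sum = 3.94662 ms.
Propagation delays (d/s per hop): 0.134, 0.18, 0.15, 0.0856667, 0.04 ms; sum = 0.589667 ms.
End-to-end = 4.54 ms.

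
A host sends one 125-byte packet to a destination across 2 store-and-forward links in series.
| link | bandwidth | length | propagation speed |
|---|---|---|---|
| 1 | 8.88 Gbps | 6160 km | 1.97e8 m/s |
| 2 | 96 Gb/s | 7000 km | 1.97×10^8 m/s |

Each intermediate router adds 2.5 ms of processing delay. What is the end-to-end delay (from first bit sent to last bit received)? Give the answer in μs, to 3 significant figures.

L = 125 × 8 = 1000 bits.
Transmission delays (L/R per hop): 0.112613, 0.0104167 μs; sum = 0.123029 μs.
Propagation delays (d/s per hop): 31269, 35533 μs; sum = 66802 μs.
Processing at 1 router(s): 1 × 2.5 ms = 2500 μs.
End-to-end = 69300 μs.

69300 μs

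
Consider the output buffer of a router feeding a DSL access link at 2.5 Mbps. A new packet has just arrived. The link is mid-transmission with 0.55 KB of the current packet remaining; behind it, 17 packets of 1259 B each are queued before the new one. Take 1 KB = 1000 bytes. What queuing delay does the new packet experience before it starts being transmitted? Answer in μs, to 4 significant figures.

70250 μs

Each queued packet: L/R = 10072/2500000 = 4028.8 μs.
17 queued → 68489.6 μs.
Plus remaining 4400 bits of current packet: 1760 μs.
Queuing delay = 70250 μs.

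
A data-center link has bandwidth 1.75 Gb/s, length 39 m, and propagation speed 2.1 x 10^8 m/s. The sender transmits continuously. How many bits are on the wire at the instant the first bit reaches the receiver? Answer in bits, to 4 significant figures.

Propagation delay = 39 / 210000000 = 1.85714e-07 s.
BDP = R × t_prop = 1750000000 × 1.85714e-07 = 325 bits.

325.0 bits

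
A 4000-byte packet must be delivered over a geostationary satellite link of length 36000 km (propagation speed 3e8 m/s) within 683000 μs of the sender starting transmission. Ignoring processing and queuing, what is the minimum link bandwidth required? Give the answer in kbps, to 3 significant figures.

L = 32000 bits.
Propagation delay = 36000000 / 300000000 = 120000 μs.
Transmission budget = 683000 − 120000 = 563000 μs.
R ≥ L / t_tx = 32000 bits / 0.563 s = 56.8 kbps.

56.8 kbps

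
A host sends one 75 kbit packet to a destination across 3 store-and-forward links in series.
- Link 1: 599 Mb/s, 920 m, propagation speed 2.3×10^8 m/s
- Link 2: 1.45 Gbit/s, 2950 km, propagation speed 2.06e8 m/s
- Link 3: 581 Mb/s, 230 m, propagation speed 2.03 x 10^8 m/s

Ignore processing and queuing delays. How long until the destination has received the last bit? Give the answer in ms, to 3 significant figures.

14.6 ms

L = 75000 bits.
Transmission delays (L/R per hop): 0.125209, 0.0517241, 0.129088 ms; sum = 0.306021 ms.
Propagation delays (d/s per hop): 0.004, 14.3204, 0.001133 ms; sum = 14.3255 ms.
End-to-end = 14.6 ms.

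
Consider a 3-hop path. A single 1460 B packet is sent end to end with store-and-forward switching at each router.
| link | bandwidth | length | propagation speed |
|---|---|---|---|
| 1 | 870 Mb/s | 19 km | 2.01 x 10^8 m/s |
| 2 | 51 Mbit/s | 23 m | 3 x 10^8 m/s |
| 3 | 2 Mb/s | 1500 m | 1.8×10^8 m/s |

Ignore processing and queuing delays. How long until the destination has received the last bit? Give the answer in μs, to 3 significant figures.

6190 μs

L = 1460 × 8 = 11680 bits.
Transmission delays (L/R per hop): 13.4253, 229.02, 5840 μs; sum = 6082.44 μs.
Propagation delays (d/s per hop): 94.5274, 0.0766667, 8.33333 μs; sum = 102.937 μs.
End-to-end = 6190 μs.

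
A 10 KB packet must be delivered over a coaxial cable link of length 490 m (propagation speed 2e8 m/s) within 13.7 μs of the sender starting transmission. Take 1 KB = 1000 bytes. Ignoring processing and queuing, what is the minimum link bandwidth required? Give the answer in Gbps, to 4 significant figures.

7.111 Gbps

L = 80000 bits.
Propagation delay = 490 / 200000000 = 2.45 μs.
Transmission budget = 13.7 − 2.45 = 11.25 μs.
R ≥ L / t_tx = 80000 bits / 1.125e-05 s = 7.111 Gbps.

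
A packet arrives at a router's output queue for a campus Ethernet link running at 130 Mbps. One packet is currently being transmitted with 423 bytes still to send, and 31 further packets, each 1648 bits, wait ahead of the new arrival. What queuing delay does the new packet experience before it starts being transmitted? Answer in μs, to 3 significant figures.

Each queued packet: L/R = 1648/130000000 = 12.6769 μs.
31 queued → 392.985 μs.
Plus remaining 3384 bits of current packet: 26.0308 μs.
Queuing delay = 419 μs.

419 μs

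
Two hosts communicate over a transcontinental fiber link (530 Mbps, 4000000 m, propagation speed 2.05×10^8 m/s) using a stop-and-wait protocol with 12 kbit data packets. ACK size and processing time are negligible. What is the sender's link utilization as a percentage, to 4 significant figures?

0.05799 %

t_tx = L/R = 12000/530000000 = 2.26415e-05 s.
t_prop = 4000000/2.05e+08 = 0.0195122 s; RTT = 0.0390244 s.
Cycle = t_tx + RTT = 0.039047 s.
Utilization = t_tx / cycle = 2.26415e-05/0.039047 = 0.05799 %.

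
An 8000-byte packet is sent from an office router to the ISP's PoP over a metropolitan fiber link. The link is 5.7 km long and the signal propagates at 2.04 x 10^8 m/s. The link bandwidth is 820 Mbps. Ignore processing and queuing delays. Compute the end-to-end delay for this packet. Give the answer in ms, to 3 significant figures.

L = 8000 × 8 = 64000 bits.
Transmission delay = L/R = 64000 / 820000000 = 0.0780488 ms.
Propagation delay = d/s = 5700 m / 204000000 m/s = 0.0279412 ms.
Total = 0.106 ms.

0.106 ms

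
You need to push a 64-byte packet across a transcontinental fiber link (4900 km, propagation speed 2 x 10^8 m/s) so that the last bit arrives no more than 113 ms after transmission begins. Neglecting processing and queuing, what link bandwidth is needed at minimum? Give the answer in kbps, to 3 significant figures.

L = 512 bits.
Propagation delay = 4900000 / 200000000 = 24.5 ms.
Transmission budget = 113 − 24.5 = 88.5 ms.
R ≥ L / t_tx = 512 bits / 0.0885 s = 5.79 kbps.

5.79 kbps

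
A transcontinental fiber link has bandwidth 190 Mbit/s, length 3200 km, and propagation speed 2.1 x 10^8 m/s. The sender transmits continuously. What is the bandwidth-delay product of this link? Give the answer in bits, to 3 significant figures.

Propagation delay = 3200000 / 210000000 = 0.0152381 s.
BDP = R × t_prop = 190000000 × 0.0152381 = 2895240 bits.

2900000 bits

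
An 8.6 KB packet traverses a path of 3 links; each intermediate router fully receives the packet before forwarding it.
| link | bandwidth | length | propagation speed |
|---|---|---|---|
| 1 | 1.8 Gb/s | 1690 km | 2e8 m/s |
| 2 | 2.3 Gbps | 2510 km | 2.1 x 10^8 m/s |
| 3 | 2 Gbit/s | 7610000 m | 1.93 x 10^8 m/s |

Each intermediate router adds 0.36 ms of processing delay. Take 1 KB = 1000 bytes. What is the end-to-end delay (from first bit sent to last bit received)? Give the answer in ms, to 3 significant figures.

L = 68800 bits.
Transmission delays (L/R per hop): 0.0382222, 0.029913, 0.0344 ms; sum = 0.102535 ms.
Propagation delays (d/s per hop): 8.45, 11.9524, 39.4301 ms; sum = 59.8324 ms.
Processing at 2 router(s): 2 × 0.36 ms = 0.72 ms.
End-to-end = 60.7 ms.

60.7 ms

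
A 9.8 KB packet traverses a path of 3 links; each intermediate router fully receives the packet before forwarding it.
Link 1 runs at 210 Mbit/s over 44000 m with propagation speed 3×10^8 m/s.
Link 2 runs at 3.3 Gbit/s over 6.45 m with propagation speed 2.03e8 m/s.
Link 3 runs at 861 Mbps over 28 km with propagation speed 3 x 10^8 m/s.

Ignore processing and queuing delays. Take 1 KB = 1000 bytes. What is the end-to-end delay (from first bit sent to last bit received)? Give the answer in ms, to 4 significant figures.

L = 78400 bits.
Transmission delays (L/R per hop): 0.373333, 0.0237576, 0.0910569 ms; sum = 0.488148 ms.
Propagation delays (d/s per hop): 0.146667, 3.17734e-05, 0.0933333 ms; sum = 0.240032 ms.
End-to-end = 0.7282 ms.

0.7282 ms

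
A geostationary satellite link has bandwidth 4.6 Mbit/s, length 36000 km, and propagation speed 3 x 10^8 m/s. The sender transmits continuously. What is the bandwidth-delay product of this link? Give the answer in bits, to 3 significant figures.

Propagation delay = 36000000 / 300000000 = 0.12 s.
BDP = R × t_prop = 4600000 × 0.12 = 552000 bits.

552000 bits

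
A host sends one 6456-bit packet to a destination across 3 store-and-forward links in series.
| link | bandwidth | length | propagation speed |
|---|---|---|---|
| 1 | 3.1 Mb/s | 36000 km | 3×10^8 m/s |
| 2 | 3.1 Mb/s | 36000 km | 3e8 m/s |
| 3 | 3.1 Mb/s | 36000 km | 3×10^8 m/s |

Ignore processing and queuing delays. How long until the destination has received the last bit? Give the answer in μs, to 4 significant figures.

366200 μs

Transmission delay per hop = L/R = 6456/3100000 = 2082.58 μs; 3 hops → 6247.74 μs.
Propagation delays (d/s per hop): 120000, 120000, 120000 μs; sum = 360000 μs.
End-to-end = 366200 μs.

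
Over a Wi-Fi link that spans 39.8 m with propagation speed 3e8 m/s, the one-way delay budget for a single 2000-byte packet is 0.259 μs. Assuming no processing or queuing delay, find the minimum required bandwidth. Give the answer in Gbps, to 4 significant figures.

L = 16000 bits.
Propagation delay = 39.8 / 300000000 = 0.132667 μs.
Transmission budget = 0.259 − 0.132667 = 0.126333 μs.
R ≥ L / t_tx = 16000 bits / 1.26333e-07 s = 126.6 Gbps.

126.6 Gbps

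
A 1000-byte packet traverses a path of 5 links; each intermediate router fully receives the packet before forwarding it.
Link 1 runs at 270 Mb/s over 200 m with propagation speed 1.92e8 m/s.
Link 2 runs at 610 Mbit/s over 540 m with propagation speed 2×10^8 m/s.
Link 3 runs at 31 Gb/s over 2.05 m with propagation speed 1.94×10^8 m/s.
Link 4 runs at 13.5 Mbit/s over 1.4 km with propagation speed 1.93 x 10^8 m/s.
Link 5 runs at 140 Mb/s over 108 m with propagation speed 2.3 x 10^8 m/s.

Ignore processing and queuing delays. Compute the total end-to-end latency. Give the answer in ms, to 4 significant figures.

0.7042 ms

L = 1000 × 8 = 8000 bits.
Transmission delays (L/R per hop): 0.0296296, 0.0131148, 0.000258065, 0.592593, 0.0571429 ms; sum = 0.692738 ms.
Propagation delays (d/s per hop): 0.00104167, 0.0027, 1.0567e-05, 0.00725389, 0.000469565 ms; sum = 0.0114757 ms.
End-to-end = 0.7042 ms.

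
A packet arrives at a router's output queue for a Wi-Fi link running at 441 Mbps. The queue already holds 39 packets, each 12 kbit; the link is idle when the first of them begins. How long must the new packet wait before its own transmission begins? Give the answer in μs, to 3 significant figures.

1060 μs

Each queued packet: L/R = 12000/441000000 = 27.2109 μs.
39 queued → 1061.22 μs.
Queuing delay = 1060 μs.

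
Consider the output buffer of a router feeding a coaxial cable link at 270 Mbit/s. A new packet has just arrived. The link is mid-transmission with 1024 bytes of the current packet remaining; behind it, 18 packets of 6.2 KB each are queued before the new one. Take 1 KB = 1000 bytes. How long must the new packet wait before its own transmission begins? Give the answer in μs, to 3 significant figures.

Each queued packet: L/R = 49600/270000000 = 183.704 μs.
18 queued → 3306.67 μs.
Plus remaining 8192 bits of current packet: 30.3407 μs.
Queuing delay = 3340 μs.

3340 μs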